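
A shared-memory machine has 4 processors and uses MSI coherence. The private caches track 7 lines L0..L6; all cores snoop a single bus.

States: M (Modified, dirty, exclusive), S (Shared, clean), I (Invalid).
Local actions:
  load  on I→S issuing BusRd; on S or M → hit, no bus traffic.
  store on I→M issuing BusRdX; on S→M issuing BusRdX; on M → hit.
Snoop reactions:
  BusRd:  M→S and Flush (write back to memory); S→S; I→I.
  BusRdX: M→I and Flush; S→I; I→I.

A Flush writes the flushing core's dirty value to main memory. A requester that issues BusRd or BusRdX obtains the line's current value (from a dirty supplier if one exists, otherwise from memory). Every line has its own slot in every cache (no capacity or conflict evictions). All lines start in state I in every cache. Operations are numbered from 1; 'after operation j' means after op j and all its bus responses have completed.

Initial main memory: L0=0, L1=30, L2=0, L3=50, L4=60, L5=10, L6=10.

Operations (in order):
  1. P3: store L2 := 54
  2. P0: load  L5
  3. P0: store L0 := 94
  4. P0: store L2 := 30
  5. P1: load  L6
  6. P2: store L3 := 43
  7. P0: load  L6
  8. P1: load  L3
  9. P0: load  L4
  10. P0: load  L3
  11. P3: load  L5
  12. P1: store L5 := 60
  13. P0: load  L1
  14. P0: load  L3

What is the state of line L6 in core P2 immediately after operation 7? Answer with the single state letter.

state = I

1. P3: store L2 := 54  bus=[BusRdX]  L2: P0=I P1=I P2=I P3=M  mem[L2]=0
2. P0: load  L5  bus=[BusRd]  L5: P0=S P1=I P2=I P3=I  mem[L5]=10
3. P0: store L0 := 94  bus=[BusRdX]  L0: P0=M P1=I P2=I P3=I  mem[L0]=0
4. P0: store L2 := 30  bus=[BusRdX,Flush]  L2: P0=M P1=I P2=I P3=I  mem[L2]=54
5. P1: load  L6  bus=[BusRd]  L6: P0=I P1=S P2=I P3=I  mem[L6]=10
6. P2: store L3 := 43  bus=[BusRdX]  L3: P0=I P1=I P2=M P3=I  mem[L3]=50
7. P0: load  L6  bus=[BusRd]  L6: P0=S P1=S P2=I P3=I  mem[L6]=10
8. P1: load  L3  bus=[BusRd,Flush]  L3: P0=I P1=S P2=S P3=I  mem[L3]=43
9. P0: load  L4  bus=[BusRd]  L4: P0=S P1=I P2=I P3=I  mem[L4]=60
10. P0: load  L3  bus=[BusRd]  L3: P0=S P1=S P2=S P3=I  mem[L3]=43
11. P3: load  L5  bus=[BusRd]  L5: P0=S P1=I P2=I P3=S  mem[L5]=10
12. P1: store L5 := 60  bus=[BusRdX]  L5: P0=I P1=M P2=I P3=I  mem[L5]=10
13. P0: load  L1  bus=[BusRd]  L1: P0=S P1=I P2=I P3=I  mem[L1]=30
14. P0: load  L3  bus=[-]  L3: P0=S P1=S P2=S P3=I  mem[L3]=43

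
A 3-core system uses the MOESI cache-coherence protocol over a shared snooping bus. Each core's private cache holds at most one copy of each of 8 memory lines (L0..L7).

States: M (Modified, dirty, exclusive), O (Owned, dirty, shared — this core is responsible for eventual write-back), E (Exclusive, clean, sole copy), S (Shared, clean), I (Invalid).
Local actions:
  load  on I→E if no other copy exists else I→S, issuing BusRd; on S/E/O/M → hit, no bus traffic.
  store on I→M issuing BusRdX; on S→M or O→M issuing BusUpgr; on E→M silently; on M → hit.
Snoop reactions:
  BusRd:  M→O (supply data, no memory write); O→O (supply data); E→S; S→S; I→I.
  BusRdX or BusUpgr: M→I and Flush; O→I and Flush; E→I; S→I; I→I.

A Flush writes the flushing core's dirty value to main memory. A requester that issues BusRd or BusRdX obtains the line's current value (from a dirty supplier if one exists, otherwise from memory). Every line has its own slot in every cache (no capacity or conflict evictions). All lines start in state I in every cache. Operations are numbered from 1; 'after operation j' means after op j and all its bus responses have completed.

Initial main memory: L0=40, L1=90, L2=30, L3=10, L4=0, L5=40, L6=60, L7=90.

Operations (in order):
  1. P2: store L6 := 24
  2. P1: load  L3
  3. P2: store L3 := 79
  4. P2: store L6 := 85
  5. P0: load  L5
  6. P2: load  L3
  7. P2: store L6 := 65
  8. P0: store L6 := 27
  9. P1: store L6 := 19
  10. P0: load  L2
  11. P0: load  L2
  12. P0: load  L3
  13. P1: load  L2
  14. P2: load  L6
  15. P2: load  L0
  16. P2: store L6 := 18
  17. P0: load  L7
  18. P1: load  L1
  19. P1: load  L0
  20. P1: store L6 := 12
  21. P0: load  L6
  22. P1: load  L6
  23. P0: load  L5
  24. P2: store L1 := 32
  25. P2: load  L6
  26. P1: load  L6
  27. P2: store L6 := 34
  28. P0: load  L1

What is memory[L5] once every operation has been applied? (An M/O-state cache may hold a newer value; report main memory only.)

memory[L5] = 40

step 1: P2: store L6 := 24  ⟶  IIM  (L6)  txn=BusRdX  M[L6]=60
step 2: P1: load  L3  ⟶  IEI  (L3)  txn=BusRd  M[L3]=10
step 3: P2: store L3 := 79  ⟶  IIM  (L3)  txn=BusRdX  M[L3]=10
step 4: P2: store L6 := 85  ⟶  IIM  (L6)  txn=∅  M[L6]=60
step 5: P0: load  L5  ⟶  EII  (L5)  txn=BusRd  M[L5]=40
step 6: P2: load  L3  ⟶  IIM  (L3)  txn=∅  M[L3]=10
step 7: P2: store L6 := 65  ⟶  IIM  (L6)  txn=∅  M[L6]=60
step 8: P0: store L6 := 27  ⟶  MII  (L6)  txn=BusRdX+Flush  M[L6]=65
step 9: P1: store L6 := 19  ⟶  IMI  (L6)  txn=BusRdX+Flush  M[L6]=27
step 10: P0: load  L2  ⟶  EII  (L2)  txn=BusRd  M[L2]=30
step 11: P0: load  L2  ⟶  EII  (L2)  txn=∅  M[L2]=30
step 12: P0: load  L3  ⟶  SIO  (L3)  txn=BusRd  M[L3]=10
step 13: P1: load  L2  ⟶  SSI  (L2)  txn=BusRd  M[L2]=30
step 14: P2: load  L6  ⟶  IOS  (L6)  txn=BusRd  M[L6]=27
step 15: P2: load  L0  ⟶  IIE  (L0)  txn=BusRd  M[L0]=40
step 16: P2: store L6 := 18  ⟶  IIM  (L6)  txn=BusUpgr+Flush  M[L6]=19
step 17: P0: load  L7  ⟶  EII  (L7)  txn=BusRd  M[L7]=90
step 18: P1: load  L1  ⟶  IEI  (L1)  txn=BusRd  M[L1]=90
step 19: P1: load  L0  ⟶  ISS  (L0)  txn=BusRd  M[L0]=40
step 20: P1: store L6 := 12  ⟶  IMI  (L6)  txn=BusRdX+Flush  M[L6]=18
step 21: P0: load  L6  ⟶  SOI  (L6)  txn=BusRd  M[L6]=18
step 22: P1: load  L6  ⟶  SOI  (L6)  txn=∅  M[L6]=18
step 23: P0: load  L5  ⟶  EII  (L5)  txn=∅  M[L5]=40
step 24: P2: store L1 := 32  ⟶  IIM  (L1)  txn=BusRdX  M[L1]=90
step 25: P2: load  L6  ⟶  SOS  (L6)  txn=BusRd  M[L6]=18
step 26: P1: load  L6  ⟶  SOS  (L6)  txn=∅  M[L6]=18
step 27: P2: store L6 := 34  ⟶  IIM  (L6)  txn=BusUpgr+Flush  M[L6]=12
step 28: P0: load  L1  ⟶  SIO  (L1)  txn=BusRd  M[L1]=90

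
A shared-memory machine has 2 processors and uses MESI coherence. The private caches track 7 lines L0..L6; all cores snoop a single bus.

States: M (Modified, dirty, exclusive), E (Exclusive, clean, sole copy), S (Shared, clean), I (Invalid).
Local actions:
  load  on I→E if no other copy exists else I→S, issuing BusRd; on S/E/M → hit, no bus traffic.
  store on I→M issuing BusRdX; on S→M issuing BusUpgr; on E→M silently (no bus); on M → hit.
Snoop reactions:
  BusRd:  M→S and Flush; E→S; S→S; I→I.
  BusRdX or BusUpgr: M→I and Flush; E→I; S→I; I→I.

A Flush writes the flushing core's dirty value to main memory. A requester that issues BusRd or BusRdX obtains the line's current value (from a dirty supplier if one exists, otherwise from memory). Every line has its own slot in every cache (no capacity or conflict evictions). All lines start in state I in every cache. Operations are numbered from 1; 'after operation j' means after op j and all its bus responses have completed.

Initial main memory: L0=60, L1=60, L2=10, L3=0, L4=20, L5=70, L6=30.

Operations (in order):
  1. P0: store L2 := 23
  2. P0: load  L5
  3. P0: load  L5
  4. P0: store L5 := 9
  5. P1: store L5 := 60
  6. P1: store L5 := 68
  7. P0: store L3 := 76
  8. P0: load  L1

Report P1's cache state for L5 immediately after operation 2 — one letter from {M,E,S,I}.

state = I

step 1: P0: store L2 := 23  ⟶  MI  (L2)  txn=BusRdX  M[L2]=10
step 2: P0: load  L5  ⟶  EI  (L5)  txn=BusRd  M[L5]=70
step 3: P0: load  L5  ⟶  EI  (L5)  txn=∅  M[L5]=70
step 4: P0: store L5 := 9  ⟶  MI  (L5)  txn=∅  M[L5]=70
step 5: P1: store L5 := 60  ⟶  IM  (L5)  txn=BusRdX+Flush  M[L5]=9
step 6: P1: store L5 := 68  ⟶  IM  (L5)  txn=∅  M[L5]=9
step 7: P0: store L3 := 76  ⟶  MI  (L3)  txn=BusRdX  M[L3]=0
step 8: P0: load  L1  ⟶  EI  (L1)  txn=BusRd  M[L1]=60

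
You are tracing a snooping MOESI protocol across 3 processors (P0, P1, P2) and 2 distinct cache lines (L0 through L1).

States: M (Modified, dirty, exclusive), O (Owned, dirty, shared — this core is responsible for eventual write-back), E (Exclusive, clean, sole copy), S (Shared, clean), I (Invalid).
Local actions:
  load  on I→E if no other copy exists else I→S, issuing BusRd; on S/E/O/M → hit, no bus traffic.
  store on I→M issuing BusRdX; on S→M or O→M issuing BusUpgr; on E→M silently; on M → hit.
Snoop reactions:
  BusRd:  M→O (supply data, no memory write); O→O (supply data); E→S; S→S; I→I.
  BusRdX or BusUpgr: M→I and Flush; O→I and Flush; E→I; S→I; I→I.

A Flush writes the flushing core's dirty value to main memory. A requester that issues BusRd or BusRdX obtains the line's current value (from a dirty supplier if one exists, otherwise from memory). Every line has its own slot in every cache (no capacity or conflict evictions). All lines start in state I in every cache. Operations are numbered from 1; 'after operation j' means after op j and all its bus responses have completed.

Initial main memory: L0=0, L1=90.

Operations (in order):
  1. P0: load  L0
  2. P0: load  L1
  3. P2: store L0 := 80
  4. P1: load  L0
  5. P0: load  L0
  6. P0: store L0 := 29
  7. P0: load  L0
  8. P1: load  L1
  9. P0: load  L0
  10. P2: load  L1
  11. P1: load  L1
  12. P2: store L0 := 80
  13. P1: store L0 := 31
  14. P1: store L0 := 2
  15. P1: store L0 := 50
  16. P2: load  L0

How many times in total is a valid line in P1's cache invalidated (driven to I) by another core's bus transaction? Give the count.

[1] P0: load  L0 | P0:E(0), P1:I, P2:I | bus: BusRd
[2] P0: load  L1 | P0:E(90), P1:I, P2:I | bus: BusRd
[3] P2: store L0 := 80 | P0:I, P1:I, P2:M(80) | bus: BusRdX
[4] P1: load  L0 | P0:I, P1:S(80), P2:O(80) | bus: BusRd
[5] P0: load  L0 | P0:S(80), P1:S(80), P2:O(80) | bus: BusRd
[6] P0: store L0 := 29 | P0:M(29), P1:I, P2:I | bus: BusUpgr,Flush
[7] P0: load  L0 | P0:M(29), P1:I, P2:I | bus: none
[8] P1: load  L1 | P0:S(90), P1:S(90), P2:I | bus: BusRd
[9] P0: load  L0 | P0:M(29), P1:I, P2:I | bus: none
[10] P2: load  L1 | P0:S(90), P1:S(90), P2:S(90) | bus: BusRd
[11] P1: load  L1 | P0:S(90), P1:S(90), P2:S(90) | bus: none
[12] P2: store L0 := 80 | P0:I, P1:I, P2:M(80) | bus: BusRdX,Flush
[13] P1: store L0 := 31 | P0:I, P1:M(31), P2:I | bus: BusRdX,Flush
[14] P1: store L0 := 2 | P0:I, P1:M(2), P2:I | bus: none
[15] P1: store L0 := 50 | P0:I, P1:M(50), P2:I | bus: none
[16] P2: load  L0 | P0:I, P1:O(50), P2:S(50) | bus: BusRd

invalidations = 1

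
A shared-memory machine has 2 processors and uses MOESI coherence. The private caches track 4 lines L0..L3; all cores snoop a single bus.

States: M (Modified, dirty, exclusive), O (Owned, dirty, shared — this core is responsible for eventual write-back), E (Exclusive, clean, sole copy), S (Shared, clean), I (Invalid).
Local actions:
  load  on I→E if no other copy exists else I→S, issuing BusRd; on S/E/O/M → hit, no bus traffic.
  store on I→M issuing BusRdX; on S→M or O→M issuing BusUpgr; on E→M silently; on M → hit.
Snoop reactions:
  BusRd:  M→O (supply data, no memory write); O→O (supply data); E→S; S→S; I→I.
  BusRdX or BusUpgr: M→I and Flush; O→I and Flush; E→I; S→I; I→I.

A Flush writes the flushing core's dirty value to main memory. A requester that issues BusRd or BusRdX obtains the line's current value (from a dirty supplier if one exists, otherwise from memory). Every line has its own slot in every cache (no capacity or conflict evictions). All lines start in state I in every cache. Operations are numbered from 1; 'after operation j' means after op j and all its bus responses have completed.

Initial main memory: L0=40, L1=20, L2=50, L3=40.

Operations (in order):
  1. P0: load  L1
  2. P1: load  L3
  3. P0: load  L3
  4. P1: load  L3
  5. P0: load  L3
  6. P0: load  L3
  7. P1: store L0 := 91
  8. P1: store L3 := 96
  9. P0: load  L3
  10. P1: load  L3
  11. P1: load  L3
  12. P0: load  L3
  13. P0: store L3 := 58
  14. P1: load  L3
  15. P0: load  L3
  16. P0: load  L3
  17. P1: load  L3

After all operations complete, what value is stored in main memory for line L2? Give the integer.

  op1 P0: load  L1 → E/I on L1; bus BusRd; mem=20
  op2 P1: load  L3 → I/E on L3; bus BusRd; mem=40
  op3 P0: load  L3 → S/S on L3; bus BusRd; mem=40
  op4 P1: load  L3 → S/S on L3; bus (none); mem=40
  op5 P0: load  L3 → S/S on L3; bus (none); mem=40
  op6 P0: load  L3 → S/S on L3; bus (none); mem=40
  op7 P1: store L0 := 91 → I/M on L0; bus BusRdX; mem=40
  op8 P1: store L3 := 96 → I/M on L3; bus BusUpgr; mem=40
  op9 P0: load  L3 → S/O on L3; bus BusRd; mem=40
  op10 P1: load  L3 → S/O on L3; bus (none); mem=40
  op11 P1: load  L3 → S/O on L3; bus (none); mem=40
  op12 P0: load  L3 → S/O on L3; bus (none); mem=40
  op13 P0: store L3 := 58 → M/I on L3; bus BusUpgr Flush; mem=96
  op14 P1: load  L3 → O/S on L3; bus BusRd; mem=96
  op15 P0: load  L3 → O/S on L3; bus (none); mem=96
  op16 P0: load  L3 → O/S on L3; bus (none); mem=96
  op17 P1: load  L3 → O/S on L3; bus (none); mem=96

memory[L2] = 50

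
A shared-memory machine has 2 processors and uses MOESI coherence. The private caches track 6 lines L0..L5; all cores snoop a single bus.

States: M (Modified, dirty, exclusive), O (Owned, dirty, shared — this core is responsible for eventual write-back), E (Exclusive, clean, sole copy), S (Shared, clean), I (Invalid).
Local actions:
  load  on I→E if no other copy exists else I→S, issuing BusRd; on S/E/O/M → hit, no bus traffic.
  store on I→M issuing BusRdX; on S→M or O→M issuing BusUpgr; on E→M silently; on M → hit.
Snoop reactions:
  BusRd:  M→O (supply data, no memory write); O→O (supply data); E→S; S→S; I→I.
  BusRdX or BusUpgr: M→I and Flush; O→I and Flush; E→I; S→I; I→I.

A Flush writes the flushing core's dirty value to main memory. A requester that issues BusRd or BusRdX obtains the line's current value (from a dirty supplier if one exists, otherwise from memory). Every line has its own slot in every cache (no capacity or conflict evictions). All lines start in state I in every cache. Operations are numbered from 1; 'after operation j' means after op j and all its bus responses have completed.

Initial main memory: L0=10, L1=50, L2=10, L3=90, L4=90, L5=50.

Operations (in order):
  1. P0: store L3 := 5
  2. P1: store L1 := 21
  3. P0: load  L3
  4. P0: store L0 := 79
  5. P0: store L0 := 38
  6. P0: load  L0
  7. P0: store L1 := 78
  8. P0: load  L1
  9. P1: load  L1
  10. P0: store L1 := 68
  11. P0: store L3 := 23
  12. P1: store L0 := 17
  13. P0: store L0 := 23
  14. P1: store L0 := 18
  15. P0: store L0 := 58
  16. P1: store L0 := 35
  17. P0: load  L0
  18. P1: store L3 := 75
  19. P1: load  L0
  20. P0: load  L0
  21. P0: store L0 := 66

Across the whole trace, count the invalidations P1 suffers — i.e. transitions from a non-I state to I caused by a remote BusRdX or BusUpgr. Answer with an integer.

[1] P0: store L3 := 5 | P0:M(5), P1:I | bus: BusRdX
[2] P1: store L1 := 21 | P0:I, P1:M(21) | bus: BusRdX
[3] P0: load  L3 | P0:M(5), P1:I | bus: none
[4] P0: store L0 := 79 | P0:M(79), P1:I | bus: BusRdX
[5] P0: store L0 := 38 | P0:M(38), P1:I | bus: none
[6] P0: load  L0 | P0:M(38), P1:I | bus: none
[7] P0: store L1 := 78 | P0:M(78), P1:I | bus: BusRdX,Flush
[8] P0: load  L1 | P0:M(78), P1:I | bus: none
[9] P1: load  L1 | P0:O(78), P1:S(78) | bus: BusRd
[10] P0: store L1 := 68 | P0:M(68), P1:I | bus: BusUpgr
[11] P0: store L3 := 23 | P0:M(23), P1:I | bus: none
[12] P1: store L0 := 17 | P0:I, P1:M(17) | bus: BusRdX,Flush
[13] P0: store L0 := 23 | P0:M(23), P1:I | bus: BusRdX,Flush
[14] P1: store L0 := 18 | P0:I, P1:M(18) | bus: BusRdX,Flush
[15] P0: store L0 := 58 | P0:M(58), P1:I | bus: BusRdX,Flush
[16] P1: store L0 := 35 | P0:I, P1:M(35) | bus: BusRdX,Flush
[17] P0: load  L0 | P0:S(35), P1:O(35) | bus: BusRd
[18] P1: store L3 := 75 | P0:I, P1:M(75) | bus: BusRdX,Flush
[19] P1: load  L0 | P0:S(35), P1:O(35) | bus: none
[20] P0: load  L0 | P0:S(35), P1:O(35) | bus: none
[21] P0: store L0 := 66 | P0:M(66), P1:I | bus: BusUpgr,Flush

invalidations = 5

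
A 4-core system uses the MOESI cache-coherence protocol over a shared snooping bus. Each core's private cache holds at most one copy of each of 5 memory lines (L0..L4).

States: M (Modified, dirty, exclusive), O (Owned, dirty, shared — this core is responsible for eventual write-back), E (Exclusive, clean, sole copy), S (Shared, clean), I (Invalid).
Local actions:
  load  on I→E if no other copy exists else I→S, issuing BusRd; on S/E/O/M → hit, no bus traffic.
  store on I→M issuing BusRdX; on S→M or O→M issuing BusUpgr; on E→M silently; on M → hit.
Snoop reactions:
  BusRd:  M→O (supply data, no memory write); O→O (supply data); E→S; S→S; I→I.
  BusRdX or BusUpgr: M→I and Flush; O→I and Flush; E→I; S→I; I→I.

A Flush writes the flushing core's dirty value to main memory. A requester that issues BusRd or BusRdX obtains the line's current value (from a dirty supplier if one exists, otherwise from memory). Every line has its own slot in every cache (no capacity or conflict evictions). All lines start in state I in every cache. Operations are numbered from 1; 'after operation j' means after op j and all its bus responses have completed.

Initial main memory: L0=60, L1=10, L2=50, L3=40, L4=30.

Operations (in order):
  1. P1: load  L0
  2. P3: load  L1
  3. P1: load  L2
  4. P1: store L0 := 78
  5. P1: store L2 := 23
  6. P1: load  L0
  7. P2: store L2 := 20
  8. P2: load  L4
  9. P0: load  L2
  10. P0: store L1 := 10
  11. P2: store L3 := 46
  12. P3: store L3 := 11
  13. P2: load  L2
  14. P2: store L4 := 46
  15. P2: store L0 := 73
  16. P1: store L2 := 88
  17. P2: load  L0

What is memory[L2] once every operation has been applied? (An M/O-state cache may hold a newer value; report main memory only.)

memory[L2] = 20

  op1 P1: load  L0 → I/E/I/I on L0; bus BusRd; mem=60
  op2 P3: load  L1 → I/I/I/E on L1; bus BusRd; mem=10
  op3 P1: load  L2 → I/E/I/I on L2; bus BusRd; mem=50
  op4 P1: store L0 := 78 → I/M/I/I on L0; bus (none); mem=60
  op5 P1: store L2 := 23 → I/M/I/I on L2; bus (none); mem=50
  op6 P1: load  L0 → I/M/I/I on L0; bus (none); mem=60
  op7 P2: store L2 := 20 → I/I/M/I on L2; bus BusRdX Flush; mem=23
  op8 P2: load  L4 → I/I/E/I on L4; bus BusRd; mem=30
  op9 P0: load  L2 → S/I/O/I on L2; bus BusRd; mem=23
  op10 P0: store L1 := 10 → M/I/I/I on L1; bus BusRdX; mem=10
  op11 P2: store L3 := 46 → I/I/M/I on L3; bus BusRdX; mem=40
  op12 P3: store L3 := 11 → I/I/I/M on L3; bus BusRdX Flush; mem=46
  op13 P2: load  L2 → S/I/O/I on L2; bus (none); mem=23
  op14 P2: store L4 := 46 → I/I/M/I on L4; bus (none); mem=30
  op15 P2: store L0 := 73 → I/I/M/I on L0; bus BusRdX Flush; mem=78
  op16 P1: store L2 := 88 → I/M/I/I on L2; bus BusRdX Flush; mem=20
  op17 P2: load  L0 → I/I/M/I on L0; bus (none); mem=78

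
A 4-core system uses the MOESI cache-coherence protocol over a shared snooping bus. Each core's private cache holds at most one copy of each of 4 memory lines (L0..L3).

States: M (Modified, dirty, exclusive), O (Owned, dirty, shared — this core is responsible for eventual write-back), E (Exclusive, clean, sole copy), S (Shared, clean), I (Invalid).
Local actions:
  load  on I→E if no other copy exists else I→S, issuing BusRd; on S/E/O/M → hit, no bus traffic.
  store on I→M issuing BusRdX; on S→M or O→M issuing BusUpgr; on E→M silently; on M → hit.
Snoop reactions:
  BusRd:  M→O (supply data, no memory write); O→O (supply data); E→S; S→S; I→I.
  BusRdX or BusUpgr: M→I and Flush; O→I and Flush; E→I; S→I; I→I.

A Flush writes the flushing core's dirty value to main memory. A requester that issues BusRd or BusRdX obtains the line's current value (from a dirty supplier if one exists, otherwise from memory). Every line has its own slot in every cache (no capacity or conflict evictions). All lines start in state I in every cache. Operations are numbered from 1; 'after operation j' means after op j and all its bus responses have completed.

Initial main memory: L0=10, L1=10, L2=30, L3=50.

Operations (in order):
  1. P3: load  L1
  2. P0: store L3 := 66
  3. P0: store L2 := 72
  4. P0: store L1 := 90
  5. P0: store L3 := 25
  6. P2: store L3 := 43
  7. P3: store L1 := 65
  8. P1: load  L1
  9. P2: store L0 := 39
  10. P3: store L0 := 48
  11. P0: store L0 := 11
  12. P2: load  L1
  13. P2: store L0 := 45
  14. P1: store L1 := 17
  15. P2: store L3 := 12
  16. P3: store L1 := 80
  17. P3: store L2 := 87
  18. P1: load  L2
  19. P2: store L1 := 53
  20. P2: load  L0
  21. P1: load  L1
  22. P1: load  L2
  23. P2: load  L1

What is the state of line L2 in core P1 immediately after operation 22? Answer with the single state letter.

  op1 P3: load  L1 → I/I/I/E on L1; bus BusRd; mem=10
  op2 P0: store L3 := 66 → M/I/I/I on L3; bus BusRdX; mem=50
  op3 P0: store L2 := 72 → M/I/I/I on L2; bus BusRdX; mem=30
  op4 P0: store L1 := 90 → M/I/I/I on L1; bus BusRdX; mem=10
  op5 P0: store L3 := 25 → M/I/I/I on L3; bus (none); mem=50
  op6 P2: store L3 := 43 → I/I/M/I on L3; bus BusRdX Flush; mem=25
  op7 P3: store L1 := 65 → I/I/I/M on L1; bus BusRdX Flush; mem=90
  op8 P1: load  L1 → I/S/I/O on L1; bus BusRd; mem=90
  op9 P2: store L0 := 39 → I/I/M/I on L0; bus BusRdX; mem=10
  op10 P3: store L0 := 48 → I/I/I/M on L0; bus BusRdX Flush; mem=39
  op11 P0: store L0 := 11 → M/I/I/I on L0; bus BusRdX Flush; mem=48
  op12 P2: load  L1 → I/S/S/O on L1; bus BusRd; mem=90
  op13 P2: store L0 := 45 → I/I/M/I on L0; bus BusRdX Flush; mem=11
  op14 P1: store L1 := 17 → I/M/I/I on L1; bus BusUpgr Flush; mem=65
  op15 P2: store L3 := 12 → I/I/M/I on L3; bus (none); mem=25
  op16 P3: store L1 := 80 → I/I/I/M on L1; bus BusRdX Flush; mem=17
  op17 P3: store L2 := 87 → I/I/I/M on L2; bus BusRdX Flush; mem=72
  op18 P1: load  L2 → I/S/I/O on L2; bus BusRd; mem=72
  op19 P2: store L1 := 53 → I/I/M/I on L1; bus BusRdX Flush; mem=80
  op20 P2: load  L0 → I/I/M/I on L0; bus (none); mem=11
  op21 P1: load  L1 → I/S/O/I on L1; bus BusRd; mem=80
  op22 P1: load  L2 → I/S/I/O on L2; bus (none); mem=72
  op23 P2: load  L1 → I/S/O/I on L1; bus (none); mem=80

state = S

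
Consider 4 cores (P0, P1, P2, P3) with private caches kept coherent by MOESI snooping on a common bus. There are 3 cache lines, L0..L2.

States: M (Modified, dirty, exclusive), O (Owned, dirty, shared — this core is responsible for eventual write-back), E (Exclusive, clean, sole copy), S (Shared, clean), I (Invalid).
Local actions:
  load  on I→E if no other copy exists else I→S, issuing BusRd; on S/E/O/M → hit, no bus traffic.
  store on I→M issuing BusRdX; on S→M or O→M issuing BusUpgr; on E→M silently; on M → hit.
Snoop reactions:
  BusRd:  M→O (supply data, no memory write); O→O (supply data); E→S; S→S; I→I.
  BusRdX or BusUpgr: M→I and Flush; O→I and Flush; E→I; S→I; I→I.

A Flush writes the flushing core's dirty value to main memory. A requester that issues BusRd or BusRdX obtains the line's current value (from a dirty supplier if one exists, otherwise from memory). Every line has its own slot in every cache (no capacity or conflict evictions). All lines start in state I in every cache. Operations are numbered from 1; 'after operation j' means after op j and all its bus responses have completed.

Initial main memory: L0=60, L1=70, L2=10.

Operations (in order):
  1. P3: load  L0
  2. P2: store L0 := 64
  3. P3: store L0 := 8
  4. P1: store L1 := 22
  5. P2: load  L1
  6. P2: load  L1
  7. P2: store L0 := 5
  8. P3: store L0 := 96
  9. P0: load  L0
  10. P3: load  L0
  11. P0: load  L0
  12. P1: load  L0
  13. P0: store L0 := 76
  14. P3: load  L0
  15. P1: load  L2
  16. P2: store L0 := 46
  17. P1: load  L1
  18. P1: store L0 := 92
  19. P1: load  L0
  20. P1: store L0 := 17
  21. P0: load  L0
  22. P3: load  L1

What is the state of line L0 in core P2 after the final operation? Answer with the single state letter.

step 1: P3: load  L0  ⟶  IIIE  (L0)  txn=BusRd  M[L0]=60
step 2: P2: store L0 := 64  ⟶  IIMI  (L0)  txn=BusRdX  M[L0]=60
step 3: P3: store L0 := 8  ⟶  IIIM  (L0)  txn=BusRdX+Flush  M[L0]=64
step 4: P1: store L1 := 22  ⟶  IMII  (L1)  txn=BusRdX  M[L1]=70
step 5: P2: load  L1  ⟶  IOSI  (L1)  txn=BusRd  M[L1]=70
step 6: P2: load  L1  ⟶  IOSI  (L1)  txn=∅  M[L1]=70
step 7: P2: store L0 := 5  ⟶  IIMI  (L0)  txn=BusRdX+Flush  M[L0]=8
step 8: P3: store L0 := 96  ⟶  IIIM  (L0)  txn=BusRdX+Flush  M[L0]=5
step 9: P0: load  L0  ⟶  SIIO  (L0)  txn=BusRd  M[L0]=5
step 10: P3: load  L0  ⟶  SIIO  (L0)  txn=∅  M[L0]=5
step 11: P0: load  L0  ⟶  SIIO  (L0)  txn=∅  M[L0]=5
step 12: P1: load  L0  ⟶  SSIO  (L0)  txn=BusRd  M[L0]=5
step 13: P0: store L0 := 76  ⟶  MIII  (L0)  txn=BusUpgr+Flush  M[L0]=96
step 14: P3: load  L0  ⟶  OIIS  (L0)  txn=BusRd  M[L0]=96
step 15: P1: load  L2  ⟶  IEII  (L2)  txn=BusRd  M[L2]=10
step 16: P2: store L0 := 46  ⟶  IIMI  (L0)  txn=BusRdX+Flush  M[L0]=76
step 17: P1: load  L1  ⟶  IOSI  (L1)  txn=∅  M[L1]=70
step 18: P1: store L0 := 92  ⟶  IMII  (L0)  txn=BusRdX+Flush  M[L0]=46
step 19: P1: load  L0  ⟶  IMII  (L0)  txn=∅  M[L0]=46
step 20: P1: store L0 := 17  ⟶  IMII  (L0)  txn=∅  M[L0]=46
step 21: P0: load  L0  ⟶  SOII  (L0)  txn=BusRd  M[L0]=46
step 22: P3: load  L1  ⟶  IOSS  (L1)  txn=BusRd  M[L1]=70

state = I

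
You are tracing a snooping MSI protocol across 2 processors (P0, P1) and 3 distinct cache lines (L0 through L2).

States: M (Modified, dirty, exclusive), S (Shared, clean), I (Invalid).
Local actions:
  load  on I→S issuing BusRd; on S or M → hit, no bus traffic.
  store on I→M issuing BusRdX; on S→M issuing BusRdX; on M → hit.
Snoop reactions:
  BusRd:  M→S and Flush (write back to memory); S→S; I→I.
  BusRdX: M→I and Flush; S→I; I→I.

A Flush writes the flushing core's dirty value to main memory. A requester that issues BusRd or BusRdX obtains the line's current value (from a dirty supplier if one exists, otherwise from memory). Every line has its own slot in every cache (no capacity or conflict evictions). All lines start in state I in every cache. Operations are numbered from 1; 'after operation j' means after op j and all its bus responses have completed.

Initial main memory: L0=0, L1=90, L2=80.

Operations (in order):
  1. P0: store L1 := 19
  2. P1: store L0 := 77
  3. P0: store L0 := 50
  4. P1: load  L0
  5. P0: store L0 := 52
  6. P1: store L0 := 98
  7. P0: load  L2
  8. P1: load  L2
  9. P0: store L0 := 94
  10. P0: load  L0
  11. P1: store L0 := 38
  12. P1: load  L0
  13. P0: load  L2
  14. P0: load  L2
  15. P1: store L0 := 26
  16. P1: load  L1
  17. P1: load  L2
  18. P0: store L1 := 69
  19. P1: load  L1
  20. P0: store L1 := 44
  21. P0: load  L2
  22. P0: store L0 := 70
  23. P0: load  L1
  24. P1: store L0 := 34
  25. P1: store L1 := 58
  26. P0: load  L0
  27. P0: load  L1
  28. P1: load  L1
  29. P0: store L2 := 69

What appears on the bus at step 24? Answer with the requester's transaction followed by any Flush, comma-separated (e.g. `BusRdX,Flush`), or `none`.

  op1 P0: store L1 := 19 → M/I on L1; bus BusRdX; mem=90
  op2 P1: store L0 := 77 → I/M on L0; bus BusRdX; mem=0
  op3 P0: store L0 := 50 → M/I on L0; bus BusRdX Flush; mem=77
  op4 P1: load  L0 → S/S on L0; bus BusRd Flush; mem=50
  op5 P0: store L0 := 52 → M/I on L0; bus BusRdX; mem=50
  op6 P1: store L0 := 98 → I/M on L0; bus BusRdX Flush; mem=52
  op7 P0: load  L2 → S/I on L2; bus BusRd; mem=80
  op8 P1: load  L2 → S/S on L2; bus BusRd; mem=80
  op9 P0: store L0 := 94 → M/I on L0; bus BusRdX Flush; mem=98
  op10 P0: load  L0 → M/I on L0; bus (none); mem=98
  op11 P1: store L0 := 38 → I/M on L0; bus BusRdX Flush; mem=94
  op12 P1: load  L0 → I/M on L0; bus (none); mem=94
  op13 P0: load  L2 → S/S on L2; bus (none); mem=80
  op14 P0: load  L2 → S/S on L2; bus (none); mem=80
  op15 P1: store L0 := 26 → I/M on L0; bus (none); mem=94
  op16 P1: load  L1 → S/S on L1; bus BusRd Flush; mem=19
  op17 P1: load  L2 → S/S on L2; bus (none); mem=80
  op18 P0: store L1 := 69 → M/I on L1; bus BusRdX; mem=19
  op19 P1: load  L1 → S/S on L1; bus BusRd Flush; mem=69
  op20 P0: store L1 := 44 → M/I on L1; bus BusRdX; mem=69
  op21 P0: load  L2 → S/S on L2; bus (none); mem=80
  op22 P0: store L0 := 70 → M/I on L0; bus BusRdX Flush; mem=26
  op23 P0: load  L1 → M/I on L1; bus (none); mem=69
  op24 P1: store L0 := 34 → I/M on L0; bus BusRdX Flush; mem=70
  op25 P1: store L1 := 58 → I/M on L1; bus BusRdX Flush; mem=44
  op26 P0: load  L0 → S/S on L0; bus BusRd Flush; mem=34
  op27 P0: load  L1 → S/S on L1; bus BusRd Flush; mem=58
  op28 P1: load  L1 → S/S on L1; bus (none); mem=58
  op29 P0: store L2 := 69 → M/I on L2; bus BusRdX; mem=80

bus = BusRdX,Flush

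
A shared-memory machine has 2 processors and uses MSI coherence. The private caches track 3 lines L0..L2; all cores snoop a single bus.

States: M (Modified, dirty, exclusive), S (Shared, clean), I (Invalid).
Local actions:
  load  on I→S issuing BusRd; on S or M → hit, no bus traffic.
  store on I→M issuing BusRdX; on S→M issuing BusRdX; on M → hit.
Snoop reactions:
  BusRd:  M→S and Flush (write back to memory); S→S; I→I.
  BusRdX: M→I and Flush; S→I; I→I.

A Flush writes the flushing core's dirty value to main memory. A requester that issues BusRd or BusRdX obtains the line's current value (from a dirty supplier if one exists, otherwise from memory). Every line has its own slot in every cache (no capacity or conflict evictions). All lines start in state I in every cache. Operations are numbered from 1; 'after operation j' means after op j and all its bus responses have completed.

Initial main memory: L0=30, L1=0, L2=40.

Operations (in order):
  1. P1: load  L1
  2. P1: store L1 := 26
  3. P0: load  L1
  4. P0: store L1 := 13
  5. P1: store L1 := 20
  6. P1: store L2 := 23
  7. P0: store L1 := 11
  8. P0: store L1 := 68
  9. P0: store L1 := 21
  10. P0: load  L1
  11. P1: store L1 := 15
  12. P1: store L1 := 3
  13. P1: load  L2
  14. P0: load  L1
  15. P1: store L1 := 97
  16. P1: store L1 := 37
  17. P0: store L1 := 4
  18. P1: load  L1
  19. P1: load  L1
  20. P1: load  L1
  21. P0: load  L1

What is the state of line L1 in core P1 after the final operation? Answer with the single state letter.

state = S

1. P1: load  L1  bus=[BusRd]  L1: P0=I P1=S  mem[L1]=0
2. P1: store L1 := 26  bus=[BusRdX]  L1: P0=I P1=M  mem[L1]=0
3. P0: load  L1  bus=[BusRd,Flush]  L1: P0=S P1=S  mem[L1]=26
4. P0: store L1 := 13  bus=[BusRdX]  L1: P0=M P1=I  mem[L1]=26
5. P1: store L1 := 20  bus=[BusRdX,Flush]  L1: P0=I P1=M  mem[L1]=13
6. P1: store L2 := 23  bus=[BusRdX]  L2: P0=I P1=M  mem[L2]=40
7. P0: store L1 := 11  bus=[BusRdX,Flush]  L1: P0=M P1=I  mem[L1]=20
8. P0: store L1 := 68  bus=[-]  L1: P0=M P1=I  mem[L1]=20
9. P0: store L1 := 21  bus=[-]  L1: P0=M P1=I  mem[L1]=20
10. P0: load  L1  bus=[-]  L1: P0=M P1=I  mem[L1]=20
11. P1: store L1 := 15  bus=[BusRdX,Flush]  L1: P0=I P1=M  mem[L1]=21
12. P1: store L1 := 3  bus=[-]  L1: P0=I P1=M  mem[L1]=21
13. P1: load  L2  bus=[-]  L2: P0=I P1=M  mem[L2]=40
14. P0: load  L1  bus=[BusRd,Flush]  L1: P0=S P1=S  mem[L1]=3
15. P1: store L1 := 97  bus=[BusRdX]  L1: P0=I P1=M  mem[L1]=3
16. P1: store L1 := 37  bus=[-]  L1: P0=I P1=M  mem[L1]=3
17. P0: store L1 := 4  bus=[BusRdX,Flush]  L1: P0=M P1=I  mem[L1]=37
18. P1: load  L1  bus=[BusRd,Flush]  L1: P0=S P1=S  mem[L1]=4
19. P1: load  L1  bus=[-]  L1: P0=S P1=S  mem[L1]=4
20. P1: load  L1  bus=[-]  L1: P0=S P1=S  mem[L1]=4
21. P0: load  L1  bus=[-]  L1: P0=S P1=S  mem[L1]=4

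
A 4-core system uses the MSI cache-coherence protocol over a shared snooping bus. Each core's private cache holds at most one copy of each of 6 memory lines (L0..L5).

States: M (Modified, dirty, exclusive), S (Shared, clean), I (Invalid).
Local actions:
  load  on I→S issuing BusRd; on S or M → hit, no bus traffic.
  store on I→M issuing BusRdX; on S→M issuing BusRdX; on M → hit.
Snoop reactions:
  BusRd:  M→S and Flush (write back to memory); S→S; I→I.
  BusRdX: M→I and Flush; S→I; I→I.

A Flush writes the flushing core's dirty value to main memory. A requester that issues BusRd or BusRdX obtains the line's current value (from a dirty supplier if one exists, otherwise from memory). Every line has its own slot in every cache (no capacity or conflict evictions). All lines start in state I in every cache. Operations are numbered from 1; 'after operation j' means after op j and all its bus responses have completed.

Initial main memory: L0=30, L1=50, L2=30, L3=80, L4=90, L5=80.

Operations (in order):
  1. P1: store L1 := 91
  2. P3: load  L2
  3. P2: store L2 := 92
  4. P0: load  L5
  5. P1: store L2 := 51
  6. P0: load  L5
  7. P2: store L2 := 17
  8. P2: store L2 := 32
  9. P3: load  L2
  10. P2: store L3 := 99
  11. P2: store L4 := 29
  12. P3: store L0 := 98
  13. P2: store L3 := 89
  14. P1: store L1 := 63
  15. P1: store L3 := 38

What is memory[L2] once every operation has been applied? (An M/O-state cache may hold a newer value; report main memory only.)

memory[L2] = 32

1. P1: store L1 := 91  bus=[BusRdX]  L1: P0=I P1=M P2=I P3=I  mem[L1]=50
2. P3: load  L2  bus=[BusRd]  L2: P0=I P1=I P2=I P3=S  mem[L2]=30
3. P2: store L2 := 92  bus=[BusRdX]  L2: P0=I P1=I P2=M P3=I  mem[L2]=30
4. P0: load  L5  bus=[BusRd]  L5: P0=S P1=I P2=I P3=I  mem[L5]=80
5. P1: store L2 := 51  bus=[BusRdX,Flush]  L2: P0=I P1=M P2=I P3=I  mem[L2]=92
6. P0: load  L5  bus=[-]  L5: P0=S P1=I P2=I P3=I  mem[L5]=80
7. P2: store L2 := 17  bus=[BusRdX,Flush]  L2: P0=I P1=I P2=M P3=I  mem[L2]=51
8. P2: store L2 := 32  bus=[-]  L2: P0=I P1=I P2=M P3=I  mem[L2]=51
9. P3: load  L2  bus=[BusRd,Flush]  L2: P0=I P1=I P2=S P3=S  mem[L2]=32
10. P2: store L3 := 99  bus=[BusRdX]  L3: P0=I P1=I P2=M P3=I  mem[L3]=80
11. P2: store L4 := 29  bus=[BusRdX]  L4: P0=I P1=I P2=M P3=I  mem[L4]=90
12. P3: store L0 := 98  bus=[BusRdX]  L0: P0=I P1=I P2=I P3=M  mem[L0]=30
13. P2: store L3 := 89  bus=[-]  L3: P0=I P1=I P2=M P3=I  mem[L3]=80
14. P1: store L1 := 63  bus=[-]  L1: P0=I P1=M P2=I P3=I  mem[L1]=50
15. P1: store L3 := 38  bus=[BusRdX,Flush]  L3: P0=I P1=M P2=I P3=I  mem[L3]=89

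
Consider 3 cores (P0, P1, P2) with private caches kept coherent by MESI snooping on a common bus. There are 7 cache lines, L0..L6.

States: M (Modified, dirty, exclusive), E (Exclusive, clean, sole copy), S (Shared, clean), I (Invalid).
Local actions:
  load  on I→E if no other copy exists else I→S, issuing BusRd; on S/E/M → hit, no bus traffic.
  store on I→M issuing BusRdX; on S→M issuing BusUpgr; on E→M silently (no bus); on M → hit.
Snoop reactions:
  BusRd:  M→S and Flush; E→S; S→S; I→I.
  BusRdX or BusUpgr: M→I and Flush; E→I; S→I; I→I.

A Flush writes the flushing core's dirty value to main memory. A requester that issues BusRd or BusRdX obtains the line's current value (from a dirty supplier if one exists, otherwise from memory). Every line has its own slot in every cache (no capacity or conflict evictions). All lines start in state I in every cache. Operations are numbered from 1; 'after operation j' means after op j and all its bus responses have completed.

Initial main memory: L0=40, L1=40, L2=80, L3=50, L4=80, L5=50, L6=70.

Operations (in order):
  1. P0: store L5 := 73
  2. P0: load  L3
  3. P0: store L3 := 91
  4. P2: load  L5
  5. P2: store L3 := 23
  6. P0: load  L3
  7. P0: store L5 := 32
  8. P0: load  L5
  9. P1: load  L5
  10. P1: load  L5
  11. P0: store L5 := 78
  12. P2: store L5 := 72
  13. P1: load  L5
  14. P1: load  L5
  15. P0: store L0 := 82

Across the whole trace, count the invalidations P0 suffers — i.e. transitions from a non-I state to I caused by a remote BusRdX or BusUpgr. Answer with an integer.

invalidations = 2

1. P0: store L5 := 73  bus=[BusRdX]  L5: P0=M P1=I P2=I  mem[L5]=50
2. P0: load  L3  bus=[BusRd]  L3: P0=E P1=I P2=I  mem[L3]=50
3. P0: store L3 := 91  bus=[-]  L3: P0=M P1=I P2=I  mem[L3]=50
4. P2: load  L5  bus=[BusRd,Flush]  L5: P0=S P1=I P2=S  mem[L5]=73
5. P2: store L3 := 23  bus=[BusRdX,Flush]  L3: P0=I P1=I P2=M  mem[L3]=91
6. P0: load  L3  bus=[BusRd,Flush]  L3: P0=S P1=I P2=S  mem[L3]=23
7. P0: store L5 := 32  bus=[BusUpgr]  L5: P0=M P1=I P2=I  mem[L5]=73
8. P0: load  L5  bus=[-]  L5: P0=M P1=I P2=I  mem[L5]=73
9. P1: load  L5  bus=[BusRd,Flush]  L5: P0=S P1=S P2=I  mem[L5]=32
10. P1: load  L5  bus=[-]  L5: P0=S P1=S P2=I  mem[L5]=32
11. P0: store L5 := 78  bus=[BusUpgr]  L5: P0=M P1=I P2=I  mem[L5]=32
12. P2: store L5 := 72  bus=[BusRdX,Flush]  L5: P0=I P1=I P2=M  mem[L5]=78
13. P1: load  L5  bus=[BusRd,Flush]  L5: P0=I P1=S P2=S  mem[L5]=72
14. P1: load  L5  bus=[-]  L5: P0=I P1=S P2=S  mem[L5]=72
15. P0: store L0 := 82  bus=[BusRdX]  L0: P0=M P1=I P2=I  mem[L0]=40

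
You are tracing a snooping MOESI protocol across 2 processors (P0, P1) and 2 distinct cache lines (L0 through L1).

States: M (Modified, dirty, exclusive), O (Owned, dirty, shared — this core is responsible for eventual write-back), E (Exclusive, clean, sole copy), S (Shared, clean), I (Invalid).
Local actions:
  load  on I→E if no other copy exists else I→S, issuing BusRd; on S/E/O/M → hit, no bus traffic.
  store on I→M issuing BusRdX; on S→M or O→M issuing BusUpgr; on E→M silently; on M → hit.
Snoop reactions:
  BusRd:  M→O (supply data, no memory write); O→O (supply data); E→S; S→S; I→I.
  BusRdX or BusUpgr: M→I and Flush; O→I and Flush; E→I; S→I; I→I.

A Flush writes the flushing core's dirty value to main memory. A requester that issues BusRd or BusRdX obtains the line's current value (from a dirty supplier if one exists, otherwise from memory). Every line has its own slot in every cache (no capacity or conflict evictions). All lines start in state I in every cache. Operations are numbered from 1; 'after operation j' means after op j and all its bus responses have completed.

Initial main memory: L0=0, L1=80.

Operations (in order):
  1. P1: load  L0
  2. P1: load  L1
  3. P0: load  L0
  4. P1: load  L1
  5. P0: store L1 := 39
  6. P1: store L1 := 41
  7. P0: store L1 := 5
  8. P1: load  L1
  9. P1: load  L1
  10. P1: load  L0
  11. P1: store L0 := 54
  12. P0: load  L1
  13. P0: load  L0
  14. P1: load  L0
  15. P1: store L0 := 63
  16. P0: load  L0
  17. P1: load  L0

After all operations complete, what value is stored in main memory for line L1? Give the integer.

memory[L1] = 41

step 1: P1: load  L0  ⟶  IE  (L0)  txn=BusRd  M[L0]=0
step 2: P1: load  L1  ⟶  IE  (L1)  txn=BusRd  M[L1]=80
step 3: P0: load  L0  ⟶  SS  (L0)  txn=BusRd  M[L0]=0
step 4: P1: load  L1  ⟶  IE  (L1)  txn=∅  M[L1]=80
step 5: P0: store L1 := 39  ⟶  MI  (L1)  txn=BusRdX  M[L1]=80
step 6: P1: store L1 := 41  ⟶  IM  (L1)  txn=BusRdX+Flush  M[L1]=39
step 7: P0: store L1 := 5  ⟶  MI  (L1)  txn=BusRdX+Flush  M[L1]=41
step 8: P1: load  L1  ⟶  OS  (L1)  txn=BusRd  M[L1]=41
step 9: P1: load  L1  ⟶  OS  (L1)  txn=∅  M[L1]=41
step 10: P1: load  L0  ⟶  SS  (L0)  txn=∅  M[L0]=0
step 11: P1: store L0 := 54  ⟶  IM  (L0)  txn=BusUpgr  M[L0]=0
step 12: P0: load  L1  ⟶  OS  (L1)  txn=∅  M[L1]=41
step 13: P0: load  L0  ⟶  SO  (L0)  txn=BusRd  M[L0]=0
step 14: P1: load  L0  ⟶  SO  (L0)  txn=∅  M[L0]=0
step 15: P1: store L0 := 63  ⟶  IM  (L0)  txn=BusUpgr  M[L0]=0
step 16: P0: load  L0  ⟶  SO  (L0)  txn=BusRd  M[L0]=0
step 17: P1: load  L0  ⟶  SO  (L0)  txn=∅  M[L0]=0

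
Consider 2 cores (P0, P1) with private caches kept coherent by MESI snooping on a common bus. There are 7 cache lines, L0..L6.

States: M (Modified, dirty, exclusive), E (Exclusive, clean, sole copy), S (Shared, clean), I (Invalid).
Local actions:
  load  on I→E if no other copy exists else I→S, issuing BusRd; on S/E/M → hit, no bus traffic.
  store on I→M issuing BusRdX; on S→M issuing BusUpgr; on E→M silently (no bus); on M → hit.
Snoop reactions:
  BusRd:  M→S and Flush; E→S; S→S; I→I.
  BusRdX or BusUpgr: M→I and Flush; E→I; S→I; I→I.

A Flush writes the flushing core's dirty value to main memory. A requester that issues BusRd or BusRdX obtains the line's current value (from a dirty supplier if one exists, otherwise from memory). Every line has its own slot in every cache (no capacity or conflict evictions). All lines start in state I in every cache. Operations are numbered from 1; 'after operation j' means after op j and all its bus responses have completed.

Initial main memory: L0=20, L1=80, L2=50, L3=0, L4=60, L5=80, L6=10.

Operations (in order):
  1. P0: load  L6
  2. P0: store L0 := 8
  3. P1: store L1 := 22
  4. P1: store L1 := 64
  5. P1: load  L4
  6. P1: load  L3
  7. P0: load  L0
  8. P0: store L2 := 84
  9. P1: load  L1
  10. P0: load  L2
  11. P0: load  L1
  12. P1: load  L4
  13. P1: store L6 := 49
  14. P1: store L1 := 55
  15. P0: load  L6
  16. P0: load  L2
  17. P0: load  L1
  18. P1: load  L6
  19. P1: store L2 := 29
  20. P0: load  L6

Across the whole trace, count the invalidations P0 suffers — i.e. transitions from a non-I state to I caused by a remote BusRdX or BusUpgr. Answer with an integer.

invalidations = 3

step 1: P0: load  L6  ⟶  EI  (L6)  txn=BusRd  M[L6]=10
step 2: P0: store L0 := 8  ⟶  MI  (L0)  txn=BusRdX  M[L0]=20
step 3: P1: store L1 := 22  ⟶  IM  (L1)  txn=BusRdX  M[L1]=80
step 4: P1: store L1 := 64  ⟶  IM  (L1)  txn=∅  M[L1]=80
step 5: P1: load  L4  ⟶  IE  (L4)  txn=BusRd  M[L4]=60
step 6: P1: load  L3  ⟶  IE  (L3)  txn=BusRd  M[L3]=0
step 7: P0: load  L0  ⟶  MI  (L0)  txn=∅  M[L0]=20
step 8: P0: store L2 := 84  ⟶  MI  (L2)  txn=BusRdX  M[L2]=50
step 9: P1: load  L1  ⟶  IM  (L1)  txn=∅  M[L1]=80
step 10: P0: load  L2  ⟶  MI  (L2)  txn=∅  M[L2]=50
step 11: P0: load  L1  ⟶  SS  (L1)  txn=BusRd+Flush  M[L1]=64
step 12: P1: load  L4  ⟶  IE  (L4)  txn=∅  M[L4]=60
step 13: P1: store L6 := 49  ⟶  IM  (L6)  txn=BusRdX  M[L6]=10
step 14: P1: store L1 := 55  ⟶  IM  (L1)  txn=BusUpgr  M[L1]=64
step 15: P0: load  L6  ⟶  SS  (L6)  txn=BusRd+Flush  M[L6]=49
step 16: P0: load  L2  ⟶  MI  (L2)  txn=∅  M[L2]=50
step 17: P0: load  L1  ⟶  SS  (L1)  txn=BusRd+Flush  M[L1]=55
step 18: P1: load  L6  ⟶  SS  (L6)  txn=∅  M[L6]=49
step 19: P1: store L2 := 29  ⟶  IM  (L2)  txn=BusRdX+Flush  M[L2]=84
step 20: P0: load  L6  ⟶  SS  (L6)  txn=∅  M[L6]=49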